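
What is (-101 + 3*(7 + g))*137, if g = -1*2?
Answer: -11782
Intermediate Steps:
g = -2
(-101 + 3*(7 + g))*137 = (-101 + 3*(7 - 2))*137 = (-101 + 3*5)*137 = (-101 + 15)*137 = -86*137 = -11782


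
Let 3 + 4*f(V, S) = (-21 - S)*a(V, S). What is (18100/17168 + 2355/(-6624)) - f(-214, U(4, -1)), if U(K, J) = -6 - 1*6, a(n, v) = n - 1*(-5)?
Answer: -1110676393/2369184 ≈ -468.80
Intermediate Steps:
a(n, v) = 5 + n (a(n, v) = n + 5 = 5 + n)
U(K, J) = -12 (U(K, J) = -6 - 6 = -12)
f(V, S) = -¾ + (-21 - S)*(5 + V)/4 (f(V, S) = -¾ + ((-21 - S)*(5 + V))/4 = -¾ + (-21 - S)*(5 + V)/4)
(18100/17168 + 2355/(-6624)) - f(-214, U(4, -1)) = (18100/17168 + 2355/(-6624)) - (-27 - 21/4*(-214) - ¼*(-12)*(5 - 214)) = (18100*(1/17168) + 2355*(-1/6624)) - (-27 + 2247/2 - ¼*(-12)*(-209)) = (4525/4292 - 785/2208) - (-27 + 2247/2 - 627) = 1655495/2369184 - 1*939/2 = 1655495/2369184 - 939/2 = -1110676393/2369184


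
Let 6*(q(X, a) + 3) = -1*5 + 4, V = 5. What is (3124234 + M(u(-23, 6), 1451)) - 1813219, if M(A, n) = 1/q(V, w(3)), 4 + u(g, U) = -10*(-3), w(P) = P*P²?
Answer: 24909279/19 ≈ 1.3110e+6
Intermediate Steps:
w(P) = P³
q(X, a) = -19/6 (q(X, a) = -3 + (-1*5 + 4)/6 = -3 + (-5 + 4)/6 = -3 + (⅙)*(-1) = -3 - ⅙ = -19/6)
u(g, U) = 26 (u(g, U) = -4 - 10*(-3) = -4 + 30 = 26)
M(A, n) = -6/19 (M(A, n) = 1/(-19/6) = -6/19)
(3124234 + M(u(-23, 6), 1451)) - 1813219 = (3124234 - 6/19) - 1813219 = 59360440/19 - 1813219 = 24909279/19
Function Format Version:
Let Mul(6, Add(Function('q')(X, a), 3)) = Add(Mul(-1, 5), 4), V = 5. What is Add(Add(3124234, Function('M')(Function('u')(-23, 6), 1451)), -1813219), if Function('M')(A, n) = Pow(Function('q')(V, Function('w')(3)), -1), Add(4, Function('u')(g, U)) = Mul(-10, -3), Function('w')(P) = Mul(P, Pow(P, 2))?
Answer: Rational(24909279, 19) ≈ 1.3110e+6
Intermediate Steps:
Function('w')(P) = Pow(P, 3)
Function('q')(X, a) = Rational(-19, 6) (Function('q')(X, a) = Add(-3, Mul(Rational(1, 6), Add(Mul(-1, 5), 4))) = Add(-3, Mul(Rational(1, 6), Add(-5, 4))) = Add(-3, Mul(Rational(1, 6), -1)) = Add(-3, Rational(-1, 6)) = Rational(-19, 6))
Function('u')(g, U) = 26 (Function('u')(g, U) = Add(-4, Mul(-10, -3)) = Add(-4, 30) = 26)
Function('M')(A, n) = Rational(-6, 19) (Function('M')(A, n) = Pow(Rational(-19, 6), -1) = Rational(-6, 19))
Add(Add(3124234, Function('M')(Function('u')(-23, 6), 1451)), -1813219) = Add(Add(3124234, Rational(-6, 19)), -1813219) = Add(Rational(59360440, 19), -1813219) = Rational(24909279, 19)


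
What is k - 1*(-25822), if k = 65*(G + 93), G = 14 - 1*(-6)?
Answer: 33167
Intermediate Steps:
G = 20 (G = 14 + 6 = 20)
k = 7345 (k = 65*(20 + 93) = 65*113 = 7345)
k - 1*(-25822) = 7345 - 1*(-25822) = 7345 + 25822 = 33167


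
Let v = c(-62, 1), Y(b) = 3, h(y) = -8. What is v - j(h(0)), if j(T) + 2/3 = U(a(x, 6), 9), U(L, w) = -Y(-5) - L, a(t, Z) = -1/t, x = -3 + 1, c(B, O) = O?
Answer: 31/6 ≈ 5.1667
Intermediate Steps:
x = -2
U(L, w) = -3 - L (U(L, w) = -1*3 - L = -3 - L)
j(T) = -25/6 (j(T) = -⅔ + (-3 - (-1)/(-2)) = -⅔ + (-3 - (-1)*(-1)/2) = -⅔ + (-3 - 1*½) = -⅔ + (-3 - ½) = -⅔ - 7/2 = -25/6)
v = 1
v - j(h(0)) = 1 - 1*(-25/6) = 1 + 25/6 = 31/6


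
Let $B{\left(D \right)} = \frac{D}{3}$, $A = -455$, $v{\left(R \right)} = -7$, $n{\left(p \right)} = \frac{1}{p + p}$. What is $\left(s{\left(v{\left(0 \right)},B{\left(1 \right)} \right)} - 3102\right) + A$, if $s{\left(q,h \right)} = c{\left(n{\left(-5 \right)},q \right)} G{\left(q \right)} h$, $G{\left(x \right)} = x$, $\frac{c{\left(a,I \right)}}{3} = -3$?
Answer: $-3536$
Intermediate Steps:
$n{\left(p \right)} = \frac{1}{2 p}$
$c{\left(a,I \right)} = -9$ ($c{\left(a,I \right)} = 3 \left(-3\right) = -9$)
$B{\left(D \right)} = \frac{D}{3}$ ($B{\left(D \right)} = D \frac{1}{3} = \frac{D}{3}$)
$s{\left(q,h \right)} = - 9 h q$ ($s{\left(q,h \right)} = - 9 q h = - 9 h q$)
$\left(s{\left(v{\left(0 \right)},B{\left(1 \right)} \right)} - 3102\right) + A = \left(\left(-9\right) \frac{1}{3} \cdot 1 \left(-7\right) - 3102\right) - 455 = \left(\left(-9\right) \frac{1}{3} \left(-7\right) - 3102\right) - 455 = \left(21 - 3102\right) - 455 = -3081 - 455 = -3536$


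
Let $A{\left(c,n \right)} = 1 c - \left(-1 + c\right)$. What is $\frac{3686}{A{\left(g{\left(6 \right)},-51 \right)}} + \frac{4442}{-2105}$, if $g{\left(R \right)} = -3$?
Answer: $\frac{7754588}{2105} \approx 3683.9$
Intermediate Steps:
$A{\left(c,n \right)} = 1$ ($A{\left(c,n \right)} = c - \left(-1 + c\right) = 1$)
$\frac{3686}{A{\left(g{\left(6 \right)},-51 \right)}} + \frac{4442}{-2105} = \frac{3686}{1} + \frac{4442}{-2105} = 3686 \cdot 1 + 4442 \left(- \frac{1}{2105}\right) = 3686 - \frac{4442}{2105} = \frac{7754588}{2105}$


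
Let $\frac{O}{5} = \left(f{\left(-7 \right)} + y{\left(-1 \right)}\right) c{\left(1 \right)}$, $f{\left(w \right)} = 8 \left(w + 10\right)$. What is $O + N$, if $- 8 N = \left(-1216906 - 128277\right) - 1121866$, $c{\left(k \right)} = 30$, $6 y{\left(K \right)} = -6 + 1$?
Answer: $\frac{2494849}{8} \approx 3.1186 \cdot 10^{5}$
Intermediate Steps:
$y{\left(K \right)} = - \frac{5}{6}$ ($y{\left(K \right)} = \frac{-6 + 1}{6} = \frac{1}{6} \left(-5\right) = - \frac{5}{6}$)
$f{\left(w \right)} = 80 + 8 w$ ($f{\left(w \right)} = 8 \left(10 + w\right) = 80 + 8 w$)
$O = 3475$ ($O = 5 \left(\left(80 + 8 \left(-7\right)\right) - \frac{5}{6}\right) 30 = 5 \left(\left(80 - 56\right) - \frac{5}{6}\right) 30 = 5 \left(24 - \frac{5}{6}\right) 30 = 5 \cdot \frac{139}{6} \cdot 30 = 5 \cdot 695 = 3475$)
$N = \frac{2467049}{8}$ ($N = - \frac{\left(-1216906 - 128277\right) - 1121866}{8} = - \frac{-1345183 - 1121866}{8} = \left(- \frac{1}{8}\right) \left(-2467049\right) = \frac{2467049}{8} \approx 3.0838 \cdot 10^{5}$)
$O + N = 3475 + \frac{2467049}{8} = \frac{2494849}{8}$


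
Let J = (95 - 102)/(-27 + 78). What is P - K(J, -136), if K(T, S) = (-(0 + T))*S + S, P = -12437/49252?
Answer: 22815617/147756 ≈ 154.41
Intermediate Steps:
P = -12437/49252 (P = -12437*1/49252 = -12437/49252 ≈ -0.25252)
J = -7/51 ≈ -0.13725
K(T, S) = S - S*T (K(T, S) = (-T)*S + S = -S*T + S = S - S*T)
P - K(J, -136) = -12437/49252 - (-136)*(1 - 1*(-7/51)) = -12437/49252 - (-136)*(1 + 7/51) = -12437/49252 - (-136)*58/51 = -12437/49252 - 1*(-464/3) = -12437/49252 + 464/3 = 22815617/147756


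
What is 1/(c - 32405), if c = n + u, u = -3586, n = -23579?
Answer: -1/59570 ≈ -1.6787e-5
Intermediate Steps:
c = -27165 (c = -23579 - 3586 = -27165)
1/(c - 32405) = 1/(-27165 - 32405) = 1/(-59570) = -1/59570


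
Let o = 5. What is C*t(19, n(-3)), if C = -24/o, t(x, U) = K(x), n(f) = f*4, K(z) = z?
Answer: -456/5 ≈ -91.200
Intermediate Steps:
n(f) = 4*f
t(x, U) = x
C = -24/5 ≈ -4.8000
C*t(19, n(-3)) = -24/5*19 = -456/5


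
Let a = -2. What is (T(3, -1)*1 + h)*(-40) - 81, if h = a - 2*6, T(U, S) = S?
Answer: 519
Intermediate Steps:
h = -14 (h = -2 - 2*6 = -2 - 12 = -14)
(T(3, -1)*1 + h)*(-40) - 81 = (-1*1 - 14)*(-40) - 81 = (-1 - 14)*(-40) - 81 = -15*(-40) - 81 = 600 - 81 = 519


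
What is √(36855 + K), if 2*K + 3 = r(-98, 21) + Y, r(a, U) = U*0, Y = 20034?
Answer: √187482/2 ≈ 216.50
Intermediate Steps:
r(a, U) = 0
K = 20031/2 (K = -3/2 + (0 + 20034)/2 = -3/2 + (½)*20034 = -3/2 + 10017 = 20031/2 ≈ 10016.)
√(36855 + K) = √(36855 + 20031/2) = √(93741/2) = √187482/2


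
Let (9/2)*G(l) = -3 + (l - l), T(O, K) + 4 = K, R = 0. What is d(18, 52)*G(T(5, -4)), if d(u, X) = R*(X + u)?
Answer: 0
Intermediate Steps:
T(O, K) = -4 + K
d(u, X) = 0 (d(u, X) = 0*(X + u) = 0)
G(l) = -⅔ (G(l) = 2*(-3 + (l - l))/9 = 2*(-3 + 0)/9 = (2/9)*(-3) = -⅔)
d(18, 52)*G(T(5, -4)) = 0*(-⅔) = 0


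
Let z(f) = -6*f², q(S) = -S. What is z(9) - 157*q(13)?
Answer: 1555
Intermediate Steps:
z(9) - 157*q(13) = -6*9² - (-157)*13 = -6*81 - 157*(-13) = -486 + 2041 = 1555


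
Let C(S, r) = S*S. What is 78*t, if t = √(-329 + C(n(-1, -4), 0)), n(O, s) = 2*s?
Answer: 78*I*√265 ≈ 1269.7*I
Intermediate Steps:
C(S, r) = S²
t = I*√265 (t = √(-329 + (2*(-4))²) = √(-329 + (-8)²) = √(-329 + 64) = √(-265) = I*√265 ≈ 16.279*I)
78*t = 78*(I*√265) = 78*I*√265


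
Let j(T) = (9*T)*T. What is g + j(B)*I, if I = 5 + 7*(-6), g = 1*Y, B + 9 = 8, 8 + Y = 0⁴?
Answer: -341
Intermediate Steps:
Y = -8 (Y = -8 + 0⁴ = -8 + 0 = -8)
B = -1 (B = -9 + 8 = -1)
j(T) = 9*T²
g = -8 (g = 1*(-8) = -8)
I = -37 (I = 5 - 42 = -37)
g + j(B)*I = -8 + (9*(-1)²)*(-37) = -8 + (9*1)*(-37) = -8 + 9*(-37) = -8 - 333 = -341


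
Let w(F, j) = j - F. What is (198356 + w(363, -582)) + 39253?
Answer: 236664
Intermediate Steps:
(198356 + w(363, -582)) + 39253 = (198356 + (-582 - 1*363)) + 39253 = (198356 + (-582 - 363)) + 39253 = (198356 - 945) + 39253 = 197411 + 39253 = 236664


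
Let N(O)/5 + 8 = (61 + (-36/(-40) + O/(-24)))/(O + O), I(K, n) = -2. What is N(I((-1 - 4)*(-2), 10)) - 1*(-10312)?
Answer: 489337/48 ≈ 10195.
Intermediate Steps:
N(O) = -40 + 5*(619/10 - O/24)/(2*O) (N(O) = -40 + 5*((61 + (-36/(-40) + O/(-24)))/(O + O)) = -40 + 5*((61 + (-36*(-1/40) + O*(-1/24)))/((2*O))) = -40 + 5*((61 + (9/10 - O/24))*(1/(2*O))) = -40 + 5*((619/10 - O/24)*(1/(2*O))) = -40 + 5*((619/10 - O/24)/(2*O)) = -40 + 5*(619/10 - O/24)/(2*O))
N(I((-1 - 4)*(-2), 10)) - 1*(-10312) = (1/48)*(7428 - 1925*(-2))/(-2) - 1*(-10312) = (1/48)*(-½)*(7428 + 3850) + 10312 = (1/48)*(-½)*11278 + 10312 = -5639/48 + 10312 = 489337/48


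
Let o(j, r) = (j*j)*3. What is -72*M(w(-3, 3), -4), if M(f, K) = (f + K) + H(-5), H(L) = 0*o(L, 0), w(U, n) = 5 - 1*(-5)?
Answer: -432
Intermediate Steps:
w(U, n) = 10 (w(U, n) = 5 + 5 = 10)
o(j, r) = 3*j**2 (o(j, r) = j**2*3 = 3*j**2)
H(L) = 0 (H(L) = 0*(3*L**2) = 0)
M(f, K) = K + f (M(f, K) = (f + K) + 0 = (K + f) + 0 = K + f)
-72*M(w(-3, 3), -4) = -72*(-4 + 10) = -72*6 = -432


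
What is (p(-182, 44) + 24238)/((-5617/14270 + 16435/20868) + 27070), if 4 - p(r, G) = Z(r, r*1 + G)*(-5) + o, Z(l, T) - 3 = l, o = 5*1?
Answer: 3475464607560/4030597038547 ≈ 0.86227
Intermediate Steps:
o = 5
Z(l, T) = 3 + l
p(r, G) = 14 + 5*r (p(r, G) = 4 - ((3 + r)*(-5) + 5) = 4 - ((-15 - 5*r) + 5) = 4 - (-10 - 5*r) = 4 + (10 + 5*r) = 14 + 5*r)
(p(-182, 44) + 24238)/((-5617/14270 + 16435/20868) + 27070) = ((14 + 5*(-182)) + 24238)/((-5617/14270 + 16435/20868) + 27070) = ((14 - 910) + 24238)/((-5617*1/14270 + 16435*(1/20868)) + 27070) = (-896 + 24238)/((-5617/14270 + 16435/20868) + 27070) = 23342/(58655947/148893180 + 27070) = 23342/(4030597038547/148893180) = 23342*(148893180/4030597038547) = 3475464607560/4030597038547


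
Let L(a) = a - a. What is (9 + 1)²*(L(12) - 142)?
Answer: -14200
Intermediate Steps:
L(a) = 0
(9 + 1)²*(L(12) - 142) = (9 + 1)²*(0 - 142) = 10²*(-142) = 100*(-142) = -14200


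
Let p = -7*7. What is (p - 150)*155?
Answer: -30845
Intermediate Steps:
p = -49
(p - 150)*155 = (-49 - 150)*155 = -199*155 = -30845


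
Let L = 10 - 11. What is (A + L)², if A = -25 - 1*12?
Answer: 1444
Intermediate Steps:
A = -37 (A = -25 - 12 = -37)
L = -1
(A + L)² = (-37 - 1)² = (-38)² = 1444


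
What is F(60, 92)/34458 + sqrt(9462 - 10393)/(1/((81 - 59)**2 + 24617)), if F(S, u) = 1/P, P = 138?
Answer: 1/4755204 + 175707*I*sqrt(19) ≈ 2.103e-7 + 7.6589e+5*I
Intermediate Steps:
F(S, u) = 1/138
F(60, 92)/34458 + sqrt(9462 - 10393)/(1/((81 - 59)**2 + 24617)) = (1/138)/34458 + sqrt(9462 - 10393)/(1/((81 - 59)**2 + 24617)) = (1/138)*(1/34458) + sqrt(-931)/(1/(22**2 + 24617)) = 1/4755204 + (7*I*sqrt(19))/(1/(484 + 24617)) = 1/4755204 + (7*I*sqrt(19))/(1/25101) = 1/4755204 + (7*I*sqrt(19))*25101 = 1/4755204 + 175707*I*sqrt(19)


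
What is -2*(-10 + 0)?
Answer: 20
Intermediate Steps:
-2*(-10 + 0) = -2*(-10) = 20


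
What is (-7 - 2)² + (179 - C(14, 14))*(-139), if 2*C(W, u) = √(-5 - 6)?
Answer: -24800 + 139*I*√11/2 ≈ -24800.0 + 230.51*I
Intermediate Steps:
C(W, u) = I*√11/2 (C(W, u) = √(-5 - 6)/2 = √(-11)/2 = (I*√11)/2 = I*√11/2)
(-7 - 2)² + (179 - C(14, 14))*(-139) = (-7 - 2)² + (179 - I*√11/2)*(-139) = (-9)² + (179 - I*√11/2)*(-139) = 81 + (-24881 + 139*I*√11/2) = -24800 + 139*I*√11/2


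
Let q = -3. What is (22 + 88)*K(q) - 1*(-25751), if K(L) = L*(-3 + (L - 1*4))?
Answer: 29051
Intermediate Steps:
K(L) = L*(-7 + L) (K(L) = L*(-3 + (L - 4)) = L*(-3 + (-4 + L)) = L*(-7 + L))
(22 + 88)*K(q) - 1*(-25751) = (22 + 88)*(-3*(-7 - 3)) - 1*(-25751) = 110*(-3*(-10)) + 25751 = 110*30 + 25751 = 3300 + 25751 = 29051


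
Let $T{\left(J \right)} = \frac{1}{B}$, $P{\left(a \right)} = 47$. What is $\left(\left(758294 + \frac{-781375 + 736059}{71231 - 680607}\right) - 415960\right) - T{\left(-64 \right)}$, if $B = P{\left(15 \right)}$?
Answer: $\frac{2451169332231}{7160168} \approx 3.4233 \cdot 10^{5}$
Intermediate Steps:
$B = 47$
$T{\left(J \right)} = \frac{1}{47}$
$\left(\left(758294 + \frac{-781375 + 736059}{71231 - 680607}\right) - 415960\right) - T{\left(-64 \right)} = \left(\left(758294 + \frac{-781375 + 736059}{71231 - 680607}\right) - 415960\right) - \frac{1}{47} = \left(\left(758294 - \frac{45316}{-609376}\right) - 415960\right) - \frac{1}{47} = \left(\left(758294 - - \frac{11329}{152344}\right) - 415960\right) - \frac{1}{47} = \left(\left(758294 + \frac{11329}{152344}\right) - 415960\right) - \frac{1}{47} = \left(\frac{115521552465}{152344} - 415960\right) - \frac{1}{47} = \frac{52152542225}{152344} - \frac{1}{47} = \frac{2451169332231}{7160168}$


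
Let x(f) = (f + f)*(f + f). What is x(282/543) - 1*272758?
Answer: -8935789494/32761 ≈ -2.7276e+5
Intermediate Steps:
x(f) = 4*f**2 (x(f) = (2*f)*(2*f) = 4*f**2)
x(282/543) - 1*272758 = 4*(282/543)**2 - 1*272758 = 4*(282*(1/543))**2 - 272758 = 4*(94/181)**2 - 272758 = 4*(8836/32761) - 272758 = 35344/32761 - 272758 = -8935789494/32761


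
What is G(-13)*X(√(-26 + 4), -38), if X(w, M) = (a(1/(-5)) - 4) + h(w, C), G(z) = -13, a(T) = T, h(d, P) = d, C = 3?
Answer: 273/5 - 13*I*√22 ≈ 54.6 - 60.975*I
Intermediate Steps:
X(w, M) = -21/5 + w (X(w, M) = (1/(-5) - 4) + w = (-⅕ - 4) + w = -21/5 + w)
G(-13)*X(√(-26 + 4), -38) = -13*(-21/5 + √(-26 + 4)) = -13*(-21/5 + √(-22)) = -13*(-21/5 + I*√22) = 273/5 - 13*I*√22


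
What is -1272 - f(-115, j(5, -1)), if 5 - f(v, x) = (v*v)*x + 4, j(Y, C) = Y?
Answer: 64852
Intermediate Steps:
f(v, x) = 1 - x*v² (f(v, x) = 5 - ((v*v)*x + 4) = 5 - (v²*x + 4) = 5 - (x*v² + 4) = 5 - (4 + x*v²) = 5 + (-4 - x*v²) = 1 - x*v²)
-1272 - f(-115, j(5, -1)) = -1272 - (1 - 1*5*(-115)²) = -1272 - (1 - 1*5*13225) = -1272 - (1 - 66125) = -1272 - 1*(-66124) = -1272 + 66124 = 64852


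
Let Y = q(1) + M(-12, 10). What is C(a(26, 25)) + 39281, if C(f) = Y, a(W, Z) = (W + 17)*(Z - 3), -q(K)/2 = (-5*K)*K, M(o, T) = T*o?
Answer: 39171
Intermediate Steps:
q(K) = 10*K**2 (q(K) = -2*(-5*K)*K = -(-10)*K**2 = 10*K**2)
a(W, Z) = (-3 + Z)*(17 + W) (a(W, Z) = (17 + W)*(-3 + Z) = (-3 + Z)*(17 + W))
Y = -110 (Y = 10*1**2 + 10*(-12) = 10*1 - 120 = 10 - 120 = -110)
C(f) = -110
C(a(26, 25)) + 39281 = -110 + 39281 = 39171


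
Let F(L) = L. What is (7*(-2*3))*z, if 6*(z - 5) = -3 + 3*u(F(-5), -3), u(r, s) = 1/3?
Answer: -196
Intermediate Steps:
u(r, s) = 1/3 (u(r, s) = 1*(1/3) = 1/3)
z = 14/3 (z = 5 + (-3 + 3*(1/3))/6 = 5 + (-3 + 1)/6 = 5 + (1/6)*(-2) = 5 - 1/3 = 14/3 ≈ 4.6667)
(7*(-2*3))*z = (7*(-2*3))*(14/3) = (7*(-6))*(14/3) = -42*14/3 = -196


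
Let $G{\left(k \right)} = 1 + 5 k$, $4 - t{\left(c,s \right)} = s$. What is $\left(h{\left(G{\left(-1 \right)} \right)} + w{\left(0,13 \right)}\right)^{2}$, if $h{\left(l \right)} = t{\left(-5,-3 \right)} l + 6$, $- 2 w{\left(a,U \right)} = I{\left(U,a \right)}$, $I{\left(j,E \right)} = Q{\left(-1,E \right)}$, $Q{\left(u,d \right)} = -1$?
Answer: $\frac{1849}{4} \approx 462.25$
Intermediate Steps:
$I{\left(j,E \right)} = -1$
$t{\left(c,s \right)} = 4 - s$
$w{\left(a,U \right)} = \frac{1}{2}$ ($w{\left(a,U \right)} = \left(- \frac{1}{2}\right) \left(-1\right) = \frac{1}{2}$)
$h{\left(l \right)} = 6 + 7 l$ ($h{\left(l \right)} = \left(4 - -3\right) l + 6 = \left(4 + 3\right) l + 6 = 7 l + 6 = 6 + 7 l$)
$\left(h{\left(G{\left(-1 \right)} \right)} + w{\left(0,13 \right)}\right)^{2} = \left(\left(6 + 7 \left(1 + 5 \left(-1\right)\right)\right) + \frac{1}{2}\right)^{2} = \left(\left(6 + 7 \left(1 - 5\right)\right) + \frac{1}{2}\right)^{2} = \left(\left(6 + 7 \left(-4\right)\right) + \frac{1}{2}\right)^{2} = \left(\left(6 - 28\right) + \frac{1}{2}\right)^{2} = \left(-22 + \frac{1}{2}\right)^{2} = \left(- \frac{43}{2}\right)^{2} = \frac{1849}{4}$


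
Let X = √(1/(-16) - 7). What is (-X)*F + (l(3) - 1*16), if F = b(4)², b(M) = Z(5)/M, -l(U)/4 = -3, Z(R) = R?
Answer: -4 - 25*I*√113/64 ≈ -4.0 - 4.1524*I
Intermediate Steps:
l(U) = 12 (l(U) = -4*(-3) = 12)
X = I*√113/4 (X = √(-1/16 - 7) = √(-113/16) = I*√113/4 ≈ 2.6575*I)
b(M) = 5/M
F = 25/16 (F = (5/4)² = 25/16 ≈ 1.5625)
(-X)*F + (l(3) - 1*16) = -I*√113/4*(25/16) + (12 - 1*16) = -I*√113/4*(25/16) + (12 - 16) = -25*I*√113/64 - 4 = -4 - 25*I*√113/64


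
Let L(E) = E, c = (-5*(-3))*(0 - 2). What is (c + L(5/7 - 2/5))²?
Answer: 1079521/1225 ≈ 881.24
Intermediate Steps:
c = -30 (c = 15*(-2) = -30)
(c + L(5/7 - 2/5))² = (-30 + (5/7 - 2/5))² = (-30 + (5*(⅐) - 2*⅕))² = (-30 + (5/7 - ⅖))² = (-30 + 11/35)² = (-1039/35)² = 1079521/1225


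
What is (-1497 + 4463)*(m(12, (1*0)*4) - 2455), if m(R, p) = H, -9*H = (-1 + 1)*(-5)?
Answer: -7281530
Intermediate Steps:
H = 0 (H = -(-1 + 1)*(-5)/9 = -0*(-5) = -⅑*0 = 0)
m(R, p) = 0
(-1497 + 4463)*(m(12, (1*0)*4) - 2455) = (-1497 + 4463)*(0 - 2455) = 2966*(-2455) = -7281530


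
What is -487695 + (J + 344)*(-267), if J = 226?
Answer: -639885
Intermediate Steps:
-487695 + (J + 344)*(-267) = -487695 + (226 + 344)*(-267) = -487695 + 570*(-267) = -487695 - 152190 = -639885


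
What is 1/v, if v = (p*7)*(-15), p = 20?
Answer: -1/2100 ≈ -0.00047619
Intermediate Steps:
v = -2100 (v = (20*7)*(-15) = 140*(-15) = -2100)
1/v = 1/(-2100) = -1/2100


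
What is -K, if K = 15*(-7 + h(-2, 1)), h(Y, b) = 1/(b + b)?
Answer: 195/2 ≈ 97.500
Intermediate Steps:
h(Y, b) = 1/(2*b)
K = -195/2 (K = 15*(-7 + (1/2)/1) = 15*(-7 + (1/2)*1) = 15*(-7 + 1/2) = 15*(-13/2) = -195/2 ≈ -97.500)
-K = -1*(-195/2) = 195/2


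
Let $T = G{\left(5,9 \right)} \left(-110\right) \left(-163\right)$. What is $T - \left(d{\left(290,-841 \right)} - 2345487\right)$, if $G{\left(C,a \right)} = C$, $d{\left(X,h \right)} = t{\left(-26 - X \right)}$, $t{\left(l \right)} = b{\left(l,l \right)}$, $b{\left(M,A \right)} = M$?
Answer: $2435453$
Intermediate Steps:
$t{\left(l \right)} = l$
$d{\left(X,h \right)} = -26 - X$
$T = 89650$ ($T = 5 \left(-110\right) \left(-163\right) = \left(-550\right) \left(-163\right) = 89650$)
$T - \left(d{\left(290,-841 \right)} - 2345487\right) = 89650 - \left(\left(-26 - 290\right) - 2345487\right) = 89650 - \left(-316 - 2345487\right) = 89650 - -2345803 = 89650 + 2345803 = 2435453$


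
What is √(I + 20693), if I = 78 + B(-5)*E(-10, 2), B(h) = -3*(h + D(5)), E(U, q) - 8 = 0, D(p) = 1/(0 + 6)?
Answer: √20887 ≈ 144.52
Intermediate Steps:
D(p) = ⅙ (D(p) = 1/6 = ⅙)
E(U, q) = 8 (E(U, q) = 8 + 0 = 8)
B(h) = -½ - 3*h (B(h) = -3*(h + ⅙) = -3*(⅙ + h) = -½ - 3*h)
I = 194 (I = 78 + (-½ - 3*(-5))*8 = 78 + (-½ + 15)*8 = 78 + (29/2)*8 = 78 + 116 = 194)
√(I + 20693) = √(194 + 20693) = √20887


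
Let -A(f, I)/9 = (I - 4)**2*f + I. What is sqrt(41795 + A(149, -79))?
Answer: I*sqrt(9195643) ≈ 3032.4*I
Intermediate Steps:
A(f, I) = -9*I - 9*f*(-4 + I)**2 (A(f, I) = -9*((I - 4)**2*f + I) = -9*((-4 + I)**2*f + I) = -9*(f*(-4 + I)**2 + I) = -9*(I + f*(-4 + I)**2) = -9*I - 9*f*(-4 + I)**2)
sqrt(41795 + A(149, -79)) = sqrt(41795 + (-9*(-79) - 9*149*(-4 - 79)**2)) = sqrt(41795 + (711 - 9*149*(-83)**2)) = sqrt(41795 + (711 - 9*149*6889)) = sqrt(41795 + (711 - 9238149)) = sqrt(41795 - 9237438) = sqrt(-9195643) = I*sqrt(9195643)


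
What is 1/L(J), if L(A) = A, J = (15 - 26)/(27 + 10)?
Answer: -37/11 ≈ -3.3636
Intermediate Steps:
J = -11/37 ≈ -0.29730
1/L(J) = 1/(-11/37) = -37/11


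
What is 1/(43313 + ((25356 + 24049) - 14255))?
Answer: 1/78463 ≈ 1.2745e-5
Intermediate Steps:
1/(43313 + ((25356 + 24049) - 14255)) = 1/(43313 + (49405 - 14255)) = 1/(43313 + 35150) = 1/78463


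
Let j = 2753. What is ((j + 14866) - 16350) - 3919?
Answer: -2650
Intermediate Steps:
((j + 14866) - 16350) - 3919 = ((2753 + 14866) - 16350) - 3919 = (17619 - 16350) - 3919 = 1269 - 3919 = -2650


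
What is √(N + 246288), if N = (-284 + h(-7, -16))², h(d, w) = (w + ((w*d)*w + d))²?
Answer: √10850047557769 ≈ 3.2939e+6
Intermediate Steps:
h(d, w) = (d + w + d*w²)² (h(d, w) = (w + ((d*w)*w + d))² = (w + (d*w² + d))² = (w + (d + d*w²))² = (d + w + d*w²)²)
N = 10850047311481 (N = (-284 + (-7 - 16 - 7*(-16)²)²)² = (-284 + (-7 - 16 - 7*256)²)² = (-284 + (-7 - 16 - 1792)²)² = (-284 + (-1815)²)² = (-284 + 3294225)² = 3293941² = 10850047311481)
√(N + 246288) = √(10850047311481 + 246288) = √10850047557769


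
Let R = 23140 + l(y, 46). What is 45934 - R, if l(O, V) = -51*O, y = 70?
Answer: 26364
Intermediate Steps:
R = 19570 (R = 23140 - 51*70 = 23140 - 3570 = 19570)
45934 - R = 45934 - 1*19570 = 45934 - 19570 = 26364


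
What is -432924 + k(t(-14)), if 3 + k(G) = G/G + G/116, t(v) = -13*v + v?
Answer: -12554812/29 ≈ -4.3292e+5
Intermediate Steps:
t(v) = -12*v
k(G) = -2 + G/116 (k(G) = -3 + (G/G + G/116) = -3 + (1 + G*(1/116)) = -3 + (1 + G/116) = -2 + G/116)
-432924 + k(t(-14)) = -432924 + (-2 + (-12*(-14))/116) = -432924 + (-2 + (1/116)*168) = -432924 + (-2 + 42/29) = -432924 - 16/29 = -12554812/29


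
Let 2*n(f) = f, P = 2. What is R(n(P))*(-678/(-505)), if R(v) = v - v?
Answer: 0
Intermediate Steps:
n(f) = f/2
R(v) = 0
R(n(P))*(-678/(-505)) = 0*(-678/(-505)) = 0*(-678*(-1/505)) = 0*(678/505) = 0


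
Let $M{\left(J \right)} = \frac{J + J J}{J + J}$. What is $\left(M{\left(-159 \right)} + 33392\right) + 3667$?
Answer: $36980$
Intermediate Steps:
$M{\left(J \right)} = \frac{J + J^{2}}{2 J}$
$\left(M{\left(-159 \right)} + 33392\right) + 3667 = \left(\left(\frac{1}{2} + \frac{1}{2} \left(-159\right)\right) + 33392\right) + 3667 = \left(\left(\frac{1}{2} - \frac{159}{2}\right) + 33392\right) + 3667 = \left(-79 + 33392\right) + 3667 = 33313 + 3667 = 36980$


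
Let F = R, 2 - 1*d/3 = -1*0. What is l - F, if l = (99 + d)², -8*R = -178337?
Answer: -90137/8 ≈ -11267.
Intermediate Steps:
d = 6 (d = 6 - (-3)*0 = 6 - 3*0 = 6 + 0 = 6)
R = 178337/8 (R = -⅛*(-178337) = 178337/8 ≈ 22292.)
l = 11025 (l = (99 + 6)² = 105² = 11025)
F = 178337/8 ≈ 22292.
l - F = 11025 - 1*178337/8 = 11025 - 178337/8 = -90137/8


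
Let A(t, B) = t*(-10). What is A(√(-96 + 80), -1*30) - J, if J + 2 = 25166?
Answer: -25164 - 40*I ≈ -25164.0 - 40.0*I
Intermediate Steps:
A(t, B) = -10*t
J = 25164 (J = -2 + 25166 = 25164)
A(√(-96 + 80), -1*30) - J = -10*√(-96 + 80) - 1*25164 = -40*I - 25164 = -25164 - 40*I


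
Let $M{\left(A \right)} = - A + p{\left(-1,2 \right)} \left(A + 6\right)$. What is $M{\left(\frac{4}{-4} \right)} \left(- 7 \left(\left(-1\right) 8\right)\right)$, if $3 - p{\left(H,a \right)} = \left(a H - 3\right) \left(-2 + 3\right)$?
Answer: $2296$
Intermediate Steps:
$p{\left(H,a \right)} = 6 - H a$ ($p{\left(H,a \right)} = 3 - \left(a H - 3\right) \left(-2 + 3\right) = 3 - \left(H a - 3\right) 1 = 3 - \left(-3 + H a\right) 1 = 3 - \left(-3 + H a\right) = 6 - H a$)
$M{\left(A \right)} = 48 + 7 A$ ($M{\left(A \right)} = - A + \left(6 - \left(-1\right) 2\right) \left(A + 6\right) = - A + \left(6 + 2\right) \left(6 + A\right) = - A + 8 \left(6 + A\right) = - A + \left(48 + 8 A\right) = 48 + 7 A$)
$M{\left(\frac{4}{-4} \right)} \left(- 7 \left(\left(-1\right) 8\right)\right) = \left(48 + 7 \frac{4}{-4}\right) \left(- 7 \left(\left(-1\right) 8\right)\right) = \left(48 + 7 \cdot 4 \left(- \frac{1}{4}\right)\right) \left(\left(-7\right) \left(-8\right)\right) = \left(48 + 7 \left(-1\right)\right) 56 = \left(48 - 7\right) 56 = 41 \cdot 56 = 2296$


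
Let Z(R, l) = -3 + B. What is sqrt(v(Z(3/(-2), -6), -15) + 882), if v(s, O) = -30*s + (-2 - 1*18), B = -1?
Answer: sqrt(982) ≈ 31.337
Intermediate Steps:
Z(R, l) = -4 (Z(R, l) = -3 - 1 = -4)
v(s, O) = -20 - 30*s (v(s, O) = -30*s + (-2 - 18) = -30*s - 20 = -20 - 30*s)
sqrt(v(Z(3/(-2), -6), -15) + 882) = sqrt((-20 - 30*(-4)) + 882) = sqrt((-20 + 120) + 882) = sqrt(100 + 882) = sqrt(982)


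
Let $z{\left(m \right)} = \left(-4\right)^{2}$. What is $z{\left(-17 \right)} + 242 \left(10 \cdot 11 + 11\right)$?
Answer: $29298$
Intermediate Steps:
$z{\left(m \right)} = 16$
$z{\left(-17 \right)} + 242 \left(10 \cdot 11 + 11\right) = 16 + 242 \left(10 \cdot 11 + 11\right) = 16 + 242 \left(110 + 11\right) = 16 + 242 \cdot 121 = 16 + 29282 = 29298$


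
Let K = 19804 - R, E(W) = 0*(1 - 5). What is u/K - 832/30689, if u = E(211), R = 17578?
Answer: -832/30689 ≈ -0.027111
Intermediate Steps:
E(W) = 0 (E(W) = 0*(-4) = 0)
K = 2226 (K = 19804 - 1*17578 = 19804 - 17578 = 2226)
u = 0
u/K - 832/30689 = 0/2226 - 832/30689 = 0*(1/2226) - 832*1/30689 = 0 - 832/30689 = -832/30689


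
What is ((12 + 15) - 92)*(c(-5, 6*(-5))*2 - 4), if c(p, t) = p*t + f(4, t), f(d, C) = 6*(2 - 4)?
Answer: -17680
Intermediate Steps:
f(d, C) = -12 (f(d, C) = 6*(-2) = -12)
c(p, t) = -12 + p*t (c(p, t) = p*t - 12 = -12 + p*t)
((12 + 15) - 92)*(c(-5, 6*(-5))*2 - 4) = ((12 + 15) - 92)*((-12 - 30*(-5))*2 - 4) = (27 - 92)*((-12 - 5*(-30))*2 - 4) = -65*((-12 + 150)*2 - 4) = -65*(138*2 - 4) = -65*(276 - 4) = -65*272 = -17680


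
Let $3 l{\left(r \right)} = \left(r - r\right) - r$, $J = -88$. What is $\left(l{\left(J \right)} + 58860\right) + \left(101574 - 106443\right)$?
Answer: $\frac{162061}{3} \approx 54020.0$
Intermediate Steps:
$l{\left(r \right)} = - \frac{r}{3}$ ($l{\left(r \right)} = \frac{\left(r - r\right) - r}{3} = \frac{0 - r}{3} = \frac{\left(-1\right) r}{3} = - \frac{r}{3}$)
$\left(l{\left(J \right)} + 58860\right) + \left(101574 - 106443\right) = \left(\left(- \frac{1}{3}\right) \left(-88\right) + 58860\right) + \left(101574 - 106443\right) = \left(\frac{88}{3} + 58860\right) + \left(101574 - 106443\right) = \frac{176668}{3} - 4869 = \frac{162061}{3}$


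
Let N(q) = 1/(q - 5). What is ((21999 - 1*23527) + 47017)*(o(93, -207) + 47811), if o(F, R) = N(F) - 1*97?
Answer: 191000714337/88 ≈ 2.1705e+9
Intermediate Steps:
N(q) = 1/(-5 + q)
o(F, R) = -97 + 1/(-5 + F) (o(F, R) = 1/(-5 + F) - 1*97 = 1/(-5 + F) - 97 = -97 + 1/(-5 + F))
((21999 - 1*23527) + 47017)*(o(93, -207) + 47811) = ((21999 - 1*23527) + 47017)*((486 - 97*93)/(-5 + 93) + 47811) = ((21999 - 23527) + 47017)*((486 - 9021)/88 + 47811) = (-1528 + 47017)*((1/88)*(-8535) + 47811) = 45489*(-8535/88 + 47811) = 45489*(4198833/88) = 191000714337/88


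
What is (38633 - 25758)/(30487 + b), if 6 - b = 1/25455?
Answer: 327733125/776199314 ≈ 0.42223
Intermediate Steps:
b = 152729/25455 (b = 6 - 1/25455 = 152729/25455 ≈ 6.0000)
(38633 - 25758)/(30487 + b) = (38633 - 25758)/(30487 + 152729/25455) = 12875/(776199314/25455) = 12875*(25455/776199314) = 327733125/776199314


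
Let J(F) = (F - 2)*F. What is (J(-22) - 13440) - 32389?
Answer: -45301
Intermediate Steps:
J(F) = F*(-2 + F) (J(F) = (-2 + F)*F = F*(-2 + F))
(J(-22) - 13440) - 32389 = (-22*(-2 - 22) - 13440) - 32389 = (-22*(-24) - 13440) - 32389 = (528 - 13440) - 32389 = -12912 - 32389 = -45301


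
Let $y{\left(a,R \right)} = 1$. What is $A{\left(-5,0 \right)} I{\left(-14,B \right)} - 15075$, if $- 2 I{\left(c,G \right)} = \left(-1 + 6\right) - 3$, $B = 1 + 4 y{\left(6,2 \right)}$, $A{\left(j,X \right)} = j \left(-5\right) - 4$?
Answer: $-15096$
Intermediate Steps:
$A{\left(j,X \right)} = -4 - 5 j$ ($A{\left(j,X \right)} = - 5 j - 4 = -4 - 5 j$)
$B = 5$ ($B = 1 + 4 \cdot 1 = 1 + 4 = 5$)
$I{\left(c,G \right)} = -1$ ($I{\left(c,G \right)} = - \frac{\left(-1 + 6\right) - 3}{2} = - \frac{5 - 3}{2} = \left(- \frac{1}{2}\right) 2 = -1$)
$A{\left(-5,0 \right)} I{\left(-14,B \right)} - 15075 = \left(-4 - -25\right) \left(-1\right) - 15075 = \left(-4 + 25\right) \left(-1\right) - 15075 = 21 \left(-1\right) - 15075 = -21 - 15075 = -15096$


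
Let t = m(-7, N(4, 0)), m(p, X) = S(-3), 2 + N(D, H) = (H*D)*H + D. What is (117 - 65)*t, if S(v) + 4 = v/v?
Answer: -156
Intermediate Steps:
S(v) = -3 (S(v) = -4 + v/v = -4 + 1 = -3)
N(D, H) = -2 + D + D*H² (N(D, H) = -2 + ((H*D)*H + D) = -2 + ((D*H)*H + D) = -2 + (D*H² + D) = -2 + (D + D*H²) = -2 + D + D*H²)
m(p, X) = -3
t = -3
(117 - 65)*t = (117 - 65)*(-3) = 52*(-3) = -156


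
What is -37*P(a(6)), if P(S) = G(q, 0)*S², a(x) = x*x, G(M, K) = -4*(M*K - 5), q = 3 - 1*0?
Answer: -959040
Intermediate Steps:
q = 3 (q = 3 + 0 = 3)
G(M, K) = 20 - 4*K*M (G(M, K) = -4*(K*M - 5) = -4*(-5 + K*M) = 20 - 4*K*M)
a(x) = x²
P(S) = 20*S² (P(S) = (20 - 4*0*3)*S² = (20 + 0)*S² = 20*S²)
-37*P(a(6)) = -740*(6²)² = -740*36² = -740*1296 = -37*25920 = -959040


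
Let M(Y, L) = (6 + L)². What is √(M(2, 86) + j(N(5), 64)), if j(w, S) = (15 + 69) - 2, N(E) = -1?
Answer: √8546 ≈ 92.445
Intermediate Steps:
j(w, S) = 82 (j(w, S) = 84 - 2 = 82)
√(M(2, 86) + j(N(5), 64)) = √((6 + 86)² + 82) = √(92² + 82) = √(8464 + 82) = √8546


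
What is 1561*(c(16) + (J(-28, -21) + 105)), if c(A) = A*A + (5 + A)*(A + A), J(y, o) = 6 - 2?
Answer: 1618757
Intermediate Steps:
J(y, o) = 4
c(A) = A² + 2*A*(5 + A) (c(A) = A² + (5 + A)*(2*A) = A² + 2*A*(5 + A))
1561*(c(16) + (J(-28, -21) + 105)) = 1561*(16*(10 + 3*16) + (4 + 105)) = 1561*(16*(10 + 48) + 109) = 1561*(16*58 + 109) = 1561*(928 + 109) = 1561*1037 = 1618757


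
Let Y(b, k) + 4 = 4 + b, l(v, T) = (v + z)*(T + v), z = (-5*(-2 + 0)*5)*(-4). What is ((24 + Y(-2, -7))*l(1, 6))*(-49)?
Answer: 1501654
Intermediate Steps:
z = -200 (z = (-5*(-2)*5)*(-4) = (10*5)*(-4) = 50*(-4) = -200)
l(v, T) = (-200 + v)*(T + v) (l(v, T) = (v - 200)*(T + v) = (-200 + v)*(T + v))
Y(b, k) = b (Y(b, k) = -4 + (4 + b) = b)
((24 + Y(-2, -7))*l(1, 6))*(-49) = ((24 - 2)*(1² - 200*6 - 200*1 + 6*1))*(-49) = (22*(1 - 1200 - 200 + 6))*(-49) = (22*(-1393))*(-49) = -30646*(-49) = 1501654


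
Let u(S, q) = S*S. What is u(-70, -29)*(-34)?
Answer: -166600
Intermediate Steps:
u(S, q) = S²
u(-70, -29)*(-34) = (-70)²*(-34) = 4900*(-34) = -166600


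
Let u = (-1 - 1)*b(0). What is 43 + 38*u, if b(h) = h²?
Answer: 43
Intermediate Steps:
u = 0 (u = (-1 - 1)*0² = -2*0 = 0)
43 + 38*u = 43 + 38*0 = 43 + 0 = 43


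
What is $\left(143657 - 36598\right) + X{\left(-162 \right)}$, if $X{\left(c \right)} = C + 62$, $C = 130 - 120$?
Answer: $107131$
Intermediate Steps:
$C = 10$ ($C = 130 - 120 = 10$)
$X{\left(c \right)} = 72$ ($X{\left(c \right)} = 10 + 62 = 72$)
$\left(143657 - 36598\right) + X{\left(-162 \right)} = \left(143657 - 36598\right) + 72 = 107059 + 72 = 107131$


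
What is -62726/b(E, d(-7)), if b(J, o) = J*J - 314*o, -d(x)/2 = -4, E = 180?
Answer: -31363/14944 ≈ -2.0987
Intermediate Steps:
d(x) = 8 (d(x) = -2*(-4) = 8)
b(J, o) = J² - 314*o
-62726/b(E, d(-7)) = -62726/(180² - 314*8) = -62726/(32400 - 2512) = -62726/29888 = -62726*1/29888 = -31363/14944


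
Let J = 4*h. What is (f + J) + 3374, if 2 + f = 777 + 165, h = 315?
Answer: 5574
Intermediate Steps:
f = 940 (f = -2 + (777 + 165) = -2 + 942 = 940)
J = 1260 (J = 4*315 = 1260)
(f + J) + 3374 = (940 + 1260) + 3374 = 2200 + 3374 = 5574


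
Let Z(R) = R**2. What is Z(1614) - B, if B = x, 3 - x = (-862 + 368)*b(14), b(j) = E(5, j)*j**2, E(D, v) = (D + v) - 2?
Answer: 958985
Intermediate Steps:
E(D, v) = -2 + D + v
b(j) = j**2*(3 + j) (b(j) = (-2 + 5 + j)*j**2 = (3 + j)*j**2 = j**2*(3 + j))
x = 1646011 (x = 3 - (-862 + 368)*14**2*(3 + 14) = 3 - (-494)*196*17 = 3 - (-494)*3332 = 3 - 1*(-1646008) = 3 + 1646008 = 1646011)
B = 1646011
Z(1614) - B = 1614**2 - 1*1646011 = 2604996 - 1646011 = 958985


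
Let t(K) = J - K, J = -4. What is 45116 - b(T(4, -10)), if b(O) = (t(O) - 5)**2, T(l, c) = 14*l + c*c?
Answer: 17891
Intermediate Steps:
T(l, c) = c**2 + 14*l (T(l, c) = 14*l + c**2 = c**2 + 14*l)
t(K) = -4 - K
b(O) = (-9 - O)**2 (b(O) = ((-4 - O) - 5)**2 = (-9 - O)**2)
45116 - b(T(4, -10)) = 45116 - (9 + ((-10)**2 + 14*4))**2 = 45116 - (9 + (100 + 56))**2 = 45116 - (9 + 156)**2 = 45116 - 1*165**2 = 45116 - 1*27225 = 45116 - 27225 = 17891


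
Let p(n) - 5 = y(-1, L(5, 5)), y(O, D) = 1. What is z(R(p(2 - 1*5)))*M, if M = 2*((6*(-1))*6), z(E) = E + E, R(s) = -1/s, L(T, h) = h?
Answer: 24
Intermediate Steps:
p(n) = 6 (p(n) = 5 + 1 = 6)
z(E) = 2*E
M = -72 (M = 2*(-6*6) = 2*(-36) = -72)
z(R(p(2 - 1*5)))*M = (2*(-1/6))*(-72) = (2*(-1*⅙))*(-72) = (2*(-⅙))*(-72) = -⅓*(-72) = 24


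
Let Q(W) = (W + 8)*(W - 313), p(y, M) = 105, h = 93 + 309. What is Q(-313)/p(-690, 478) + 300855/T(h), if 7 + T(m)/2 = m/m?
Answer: -1953241/84 ≈ -23253.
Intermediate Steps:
h = 402
Q(W) = (-313 + W)*(8 + W) (Q(W) = (8 + W)*(-313 + W) = (-313 + W)*(8 + W))
T(m) = -12 (T(m) = -14 + 2*(m/m) = -14 + 2*1 = -14 + 2 = -12)
Q(-313)/p(-690, 478) + 300855/T(h) = (-2504 + (-313)² - 305*(-313))/105 + 300855/(-12) = (-2504 + 97969 + 95465)*(1/105) + 300855*(-1/12) = 190930*(1/105) - 100285/4 = 38186/21 - 100285/4 = -1953241/84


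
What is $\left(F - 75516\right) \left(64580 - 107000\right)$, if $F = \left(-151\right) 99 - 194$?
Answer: $3845754780$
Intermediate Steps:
$F = -15143$ ($F = -14949 - 194 = -15143$)
$\left(F - 75516\right) \left(64580 - 107000\right) = \left(-15143 - 75516\right) \left(64580 - 107000\right) = \left(-90659\right) \left(-42420\right) = 3845754780$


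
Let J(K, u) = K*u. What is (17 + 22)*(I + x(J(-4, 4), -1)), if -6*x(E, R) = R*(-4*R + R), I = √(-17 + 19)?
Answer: 39/2 + 39*√2 ≈ 74.654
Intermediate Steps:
I = √2 ≈ 1.4142
x(E, R) = R²/2 (x(E, R) = -R*(-4*R + R)/6 = -R*(-3*R)/6 = -(-1)*R²/2 = R²/2)
(17 + 22)*(I + x(J(-4, 4), -1)) = (17 + 22)*(√2 + (½)*(-1)²) = 39*(√2 + (½)*1) = 39*(√2 + ½) = 39*(½ + √2) = 39/2 + 39*√2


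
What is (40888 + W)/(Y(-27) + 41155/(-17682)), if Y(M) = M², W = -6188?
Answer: 613565400/12849023 ≈ 47.752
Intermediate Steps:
(40888 + W)/(Y(-27) + 41155/(-17682)) = (40888 - 6188)/((-27)² + 41155/(-17682)) = 34700/(729 + 41155*(-1/17682)) = 34700/(729 - 41155/17682) = 34700/(12849023/17682) = 34700*(17682/12849023) = 613565400/12849023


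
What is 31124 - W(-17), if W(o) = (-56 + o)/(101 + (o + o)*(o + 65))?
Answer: 47650771/1531 ≈ 31124.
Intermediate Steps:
W(o) = (-56 + o)/(101 + 2*o*(65 + o)) (W(o) = (-56 + o)/(101 + (2*o)*(65 + o)) = (-56 + o)/(101 + 2*o*(65 + o)))
31124 - W(-17) = 31124 - (-56 - 17)/(101 + 2*(-17)² + 130*(-17)) = 31124 - (-73)/(101 + 2*289 - 2210) = 31124 - (-73)/(101 + 578 - 2210) = 31124 - (-73)/(-1531) = 31124 - (-1)*(-73)/1531 = 31124 - 1*73/1531 = 31124 - 73/1531 = 47650771/1531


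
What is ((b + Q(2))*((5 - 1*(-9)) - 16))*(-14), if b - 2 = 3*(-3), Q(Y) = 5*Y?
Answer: 84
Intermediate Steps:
b = -7 (b = 2 + 3*(-3) = 2 - 9 = -7)
((b + Q(2))*((5 - 1*(-9)) - 16))*(-14) = ((-7 + 5*2)*((5 - 1*(-9)) - 16))*(-14) = ((-7 + 10)*((5 + 9) - 16))*(-14) = (3*(14 - 16))*(-14) = (3*(-2))*(-14) = -6*(-14) = 84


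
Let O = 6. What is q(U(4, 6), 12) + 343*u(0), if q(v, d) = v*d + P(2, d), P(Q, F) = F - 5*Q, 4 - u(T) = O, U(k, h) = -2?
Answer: -708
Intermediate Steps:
u(T) = -2 (u(T) = 4 - 1*6 = 4 - 6 = -2)
q(v, d) = -10 + d + d*v (q(v, d) = v*d + (d - 5*2) = d*v + (d - 10) = d*v + (-10 + d) = -10 + d + d*v)
q(U(4, 6), 12) + 343*u(0) = (-10 + 12 + 12*(-2)) + 343*(-2) = (-10 + 12 - 24) - 686 = -22 - 686 = -708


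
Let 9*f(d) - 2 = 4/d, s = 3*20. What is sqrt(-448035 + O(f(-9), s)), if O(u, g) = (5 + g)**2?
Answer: I*sqrt(443810) ≈ 666.19*I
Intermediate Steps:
s = 60
f(d) = 2/9 + 4/(9*d) (f(d) = 2/9 + (4/d)/9 = 2/9 + 4/(9*d))
sqrt(-448035 + O(f(-9), s)) = sqrt(-448035 + (5 + 60)**2) = sqrt(-448035 + 65**2) = sqrt(-448035 + 4225) = sqrt(-443810) = I*sqrt(443810)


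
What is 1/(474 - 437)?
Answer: 1/37 ≈ 0.027027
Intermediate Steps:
1/(474 - 437) = 1/37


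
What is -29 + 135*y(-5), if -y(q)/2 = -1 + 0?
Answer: 241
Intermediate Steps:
y(q) = 2 (y(q) = -2*(-1 + 0) = -2*(-1) = 2)
-29 + 135*y(-5) = -29 + 135*2 = -29 + 270 = 241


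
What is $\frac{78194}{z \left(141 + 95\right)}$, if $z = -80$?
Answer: $- \frac{39097}{9440} \approx -4.1416$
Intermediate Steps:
$\frac{78194}{z \left(141 + 95\right)} = \frac{78194}{\left(-80\right) \left(141 + 95\right)} = \frac{78194}{\left(-80\right) 236} = \frac{78194}{-18880} = 78194 \left(- \frac{1}{18880}\right) = - \frac{39097}{9440}$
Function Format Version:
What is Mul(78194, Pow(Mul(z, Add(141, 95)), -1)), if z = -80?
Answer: Rational(-39097, 9440) ≈ -4.1416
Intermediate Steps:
Mul(78194, Pow(Mul(z, Add(141, 95)), -1)) = Mul(78194, Pow(Mul(-80, Add(141, 95)), -1)) = Mul(78194, Pow(Mul(-80, 236), -1)) = Mul(78194, Pow(-18880, -1)) = Mul(78194, Rational(-1, 18880)) = Rational(-39097, 9440)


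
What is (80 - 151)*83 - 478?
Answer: -6371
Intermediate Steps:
(80 - 151)*83 - 478 = -71*83 - 478 = -5893 - 478 = -6371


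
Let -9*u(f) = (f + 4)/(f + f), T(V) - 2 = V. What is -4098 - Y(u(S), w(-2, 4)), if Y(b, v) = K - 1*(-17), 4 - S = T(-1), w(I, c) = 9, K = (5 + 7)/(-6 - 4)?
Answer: -20569/5 ≈ -4113.8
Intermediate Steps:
T(V) = 2 + V
K = -6/5 (K = 12/(-10) = 12*(-1/10) = -6/5 ≈ -1.2000)
S = 3 (S = 4 - (2 - 1) = 4 - 1*1 = 4 - 1 = 3)
u(f) = -(4 + f)/(18*f) (u(f) = -(f + 4)/(9*(f + f)) = -(4 + f)/(9*(2*f)) = -(4 + f)*1/(2*f)/9 = -(4 + f)/(18*f))
Y(b, v) = 79/5 (Y(b, v) = -6/5 - 1*(-17) = -6/5 + 17 = 79/5)
-4098 - Y(u(S), w(-2, 4)) = -4098 - 1*79/5 = -4098 - 79/5 = -20569/5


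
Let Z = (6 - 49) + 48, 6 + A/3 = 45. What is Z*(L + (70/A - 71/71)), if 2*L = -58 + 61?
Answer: 1285/234 ≈ 5.4915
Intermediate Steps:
A = 117 (A = -18 + 3*45 = -18 + 135 = 117)
Z = 5 (Z = -43 + 48 = 5)
L = 3/2 (L = (-58 + 61)/2 = (½)*3 = 3/2 ≈ 1.5000)
Z*(L + (70/A - 71/71)) = 5*(3/2 + (70/117 - 71/71)) = 5*(3/2 + (70*(1/117) - 71*1/71)) = 5*(3/2 + (70/117 - 1)) = 5*(3/2 - 47/117) = 5*(257/234) = 1285/234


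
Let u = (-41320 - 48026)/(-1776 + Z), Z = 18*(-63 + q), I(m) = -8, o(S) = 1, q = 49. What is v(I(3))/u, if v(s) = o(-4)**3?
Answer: 338/14891 ≈ 0.022698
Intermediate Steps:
Z = -252 (Z = 18*(-63 + 49) = 18*(-14) = -252)
v(s) = 1 (v(s) = 1**3 = 1)
u = 14891/338 (u = (-41320 - 48026)/(-1776 - 252) = -89346/(-2028) = -89346*(-1/2028) = 14891/338 ≈ 44.056)
v(I(3))/u = 1/(14891/338) = 1*(338/14891) = 338/14891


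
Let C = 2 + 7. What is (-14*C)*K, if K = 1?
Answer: -126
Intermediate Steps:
C = 9
(-14*C)*K = -14*9*1 = -126*1 = -126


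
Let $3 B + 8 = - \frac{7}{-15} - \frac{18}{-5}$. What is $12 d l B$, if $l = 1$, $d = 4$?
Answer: $- \frac{944}{15} \approx -62.933$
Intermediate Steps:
$B = - \frac{59}{45}$ ($B = - \frac{8}{3} + \frac{- \frac{7}{-15} - \frac{18}{-5}}{3} = - \frac{8}{3} + \frac{\left(-7\right) \left(- \frac{1}{15}\right) - - \frac{18}{5}}{3} = - \frac{8}{3} + \frac{\frac{7}{15} + \frac{18}{5}}{3} = - \frac{8}{3} + \frac{1}{3} \cdot \frac{61}{15} = - \frac{8}{3} + \frac{61}{45} = - \frac{59}{45} \approx -1.3111$)
$12 d l B = 12 \cdot 4 \cdot 1 \left(- \frac{59}{45}\right) = 12 \cdot 4 \left(- \frac{59}{45}\right) = 48 \left(- \frac{59}{45}\right) = - \frac{944}{15}$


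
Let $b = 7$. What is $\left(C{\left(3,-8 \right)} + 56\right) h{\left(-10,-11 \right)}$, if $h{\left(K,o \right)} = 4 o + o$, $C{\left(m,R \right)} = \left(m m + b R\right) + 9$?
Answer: $-990$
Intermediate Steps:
$C{\left(m,R \right)} = 9 + m^{2} + 7 R$ ($C{\left(m,R \right)} = \left(m m + 7 R\right) + 9 = \left(m^{2} + 7 R\right) + 9 = 9 + m^{2} + 7 R$)
$h{\left(K,o \right)} = 5 o$
$\left(C{\left(3,-8 \right)} + 56\right) h{\left(-10,-11 \right)} = \left(\left(9 + 3^{2} + 7 \left(-8\right)\right) + 56\right) 5 \left(-11\right) = \left(\left(9 + 9 - 56\right) + 56\right) \left(-55\right) = \left(-38 + 56\right) \left(-55\right) = 18 \left(-55\right) = -990$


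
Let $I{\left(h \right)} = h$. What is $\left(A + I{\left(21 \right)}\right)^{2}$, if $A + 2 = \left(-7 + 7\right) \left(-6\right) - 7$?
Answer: $144$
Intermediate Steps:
$A = -9$ ($A = -2 - \left(7 - \left(-7 + 7\right) \left(-6\right)\right) = -2 + \left(0 \left(-6\right) - 7\right) = -2 + \left(0 - 7\right) = -2 - 7 = -9$)
$\left(A + I{\left(21 \right)}\right)^{2} = \left(-9 + 21\right)^{2} = 12^{2} = 144$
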